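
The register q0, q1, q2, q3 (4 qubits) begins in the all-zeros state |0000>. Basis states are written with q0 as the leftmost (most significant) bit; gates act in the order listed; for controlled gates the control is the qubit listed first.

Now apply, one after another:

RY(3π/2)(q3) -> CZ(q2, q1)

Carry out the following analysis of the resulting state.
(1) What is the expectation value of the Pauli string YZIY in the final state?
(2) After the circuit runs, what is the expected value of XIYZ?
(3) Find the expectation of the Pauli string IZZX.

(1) The expectation value of YZIY is 0.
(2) In the final state, XIYZ has expectation 0.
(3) The expectation value of IZZX is -1.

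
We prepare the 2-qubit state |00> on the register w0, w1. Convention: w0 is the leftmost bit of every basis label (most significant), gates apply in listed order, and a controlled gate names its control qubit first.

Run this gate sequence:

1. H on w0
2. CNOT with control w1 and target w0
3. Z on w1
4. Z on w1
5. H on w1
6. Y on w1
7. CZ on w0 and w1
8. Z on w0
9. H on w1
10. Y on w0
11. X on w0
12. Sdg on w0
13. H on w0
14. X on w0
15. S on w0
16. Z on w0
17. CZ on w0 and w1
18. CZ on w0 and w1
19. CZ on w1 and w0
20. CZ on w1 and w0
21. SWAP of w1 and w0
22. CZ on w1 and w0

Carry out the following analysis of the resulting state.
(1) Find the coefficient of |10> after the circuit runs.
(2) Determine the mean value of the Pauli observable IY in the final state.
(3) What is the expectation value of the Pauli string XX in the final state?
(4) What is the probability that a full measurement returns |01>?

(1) The final state's coefficient on |10> equals 1/2.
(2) The observable IY averages to 1.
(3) In the final state, XX has expectation 0.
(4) Outcome |01> occurs with probability 1/4.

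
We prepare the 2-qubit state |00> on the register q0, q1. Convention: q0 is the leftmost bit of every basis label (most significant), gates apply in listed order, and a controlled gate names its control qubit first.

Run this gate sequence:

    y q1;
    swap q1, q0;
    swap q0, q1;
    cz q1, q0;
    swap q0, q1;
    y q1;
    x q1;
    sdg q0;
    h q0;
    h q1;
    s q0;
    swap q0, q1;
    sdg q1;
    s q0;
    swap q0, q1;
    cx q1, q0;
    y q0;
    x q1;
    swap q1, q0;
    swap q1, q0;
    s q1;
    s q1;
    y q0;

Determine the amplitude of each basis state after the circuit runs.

The final amplitudes are 1/2 on |00>, -I/2 on |01>, -1/2 on |10>, I/2 on |11>.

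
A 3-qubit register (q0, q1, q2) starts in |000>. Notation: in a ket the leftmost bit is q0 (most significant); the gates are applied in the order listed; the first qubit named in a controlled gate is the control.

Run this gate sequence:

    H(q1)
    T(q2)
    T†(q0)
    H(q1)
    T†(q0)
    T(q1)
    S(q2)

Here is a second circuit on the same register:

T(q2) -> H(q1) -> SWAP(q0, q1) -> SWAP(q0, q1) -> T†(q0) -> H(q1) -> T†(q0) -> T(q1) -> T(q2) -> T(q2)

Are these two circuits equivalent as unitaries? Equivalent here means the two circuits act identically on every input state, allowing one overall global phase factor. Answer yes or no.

Yes: on every input state the two circuits agree up to one overall phase factor.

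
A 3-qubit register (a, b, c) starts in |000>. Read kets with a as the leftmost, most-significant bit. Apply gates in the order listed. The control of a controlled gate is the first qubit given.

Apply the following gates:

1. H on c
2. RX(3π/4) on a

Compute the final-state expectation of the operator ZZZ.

In the final state, ZZZ has expectation 0.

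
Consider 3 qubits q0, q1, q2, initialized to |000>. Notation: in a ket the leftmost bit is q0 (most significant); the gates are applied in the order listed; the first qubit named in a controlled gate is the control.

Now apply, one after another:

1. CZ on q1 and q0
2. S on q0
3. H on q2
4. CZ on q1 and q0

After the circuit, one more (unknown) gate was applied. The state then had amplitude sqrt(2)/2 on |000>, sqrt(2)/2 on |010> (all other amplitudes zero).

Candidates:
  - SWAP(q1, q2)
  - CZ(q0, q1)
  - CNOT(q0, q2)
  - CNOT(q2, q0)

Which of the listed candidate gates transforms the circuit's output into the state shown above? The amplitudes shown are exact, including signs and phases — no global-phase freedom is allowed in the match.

The applied gate was SWAP(q1, q2).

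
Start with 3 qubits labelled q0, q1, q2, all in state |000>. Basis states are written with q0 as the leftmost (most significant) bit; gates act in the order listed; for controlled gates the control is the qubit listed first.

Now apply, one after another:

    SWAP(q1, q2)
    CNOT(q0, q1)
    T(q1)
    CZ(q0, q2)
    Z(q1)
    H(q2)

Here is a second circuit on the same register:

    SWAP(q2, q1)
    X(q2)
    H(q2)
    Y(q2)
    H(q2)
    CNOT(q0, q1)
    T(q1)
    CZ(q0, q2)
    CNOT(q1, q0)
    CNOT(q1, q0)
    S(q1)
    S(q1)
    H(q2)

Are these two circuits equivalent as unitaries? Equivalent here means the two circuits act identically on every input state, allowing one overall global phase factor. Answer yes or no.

No, they are not equivalent — no single phase factor reconciles the two unitaries.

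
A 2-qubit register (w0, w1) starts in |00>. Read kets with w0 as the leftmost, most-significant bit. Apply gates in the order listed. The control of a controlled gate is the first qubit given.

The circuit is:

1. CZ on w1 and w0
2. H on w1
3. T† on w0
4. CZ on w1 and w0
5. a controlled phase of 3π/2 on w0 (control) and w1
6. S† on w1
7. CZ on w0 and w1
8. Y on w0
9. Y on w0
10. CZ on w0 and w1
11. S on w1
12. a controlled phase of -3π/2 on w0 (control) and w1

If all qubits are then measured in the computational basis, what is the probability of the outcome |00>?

Outcome |00> occurs with probability 1/2. Key observation: gates 5-12 undo each other exactly, leaving only the rest of the circuit to track.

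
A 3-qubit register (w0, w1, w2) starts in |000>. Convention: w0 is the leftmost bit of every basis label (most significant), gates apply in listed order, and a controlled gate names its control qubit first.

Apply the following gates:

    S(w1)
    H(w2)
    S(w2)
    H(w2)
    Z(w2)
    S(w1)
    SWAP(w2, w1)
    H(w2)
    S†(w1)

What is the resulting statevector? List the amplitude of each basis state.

After the circuit, the state carries amplitude sqrt(2)*(1 + I)/4 on |000>, sqrt(2)*(1 + I)/4 on |001>, sqrt(2)*(1 + I)/4 on |010>, sqrt(2)*(1 + I)/4 on |011>, 0 on |100>, 0 on |101>, 0 on |110>, 0 on |111>.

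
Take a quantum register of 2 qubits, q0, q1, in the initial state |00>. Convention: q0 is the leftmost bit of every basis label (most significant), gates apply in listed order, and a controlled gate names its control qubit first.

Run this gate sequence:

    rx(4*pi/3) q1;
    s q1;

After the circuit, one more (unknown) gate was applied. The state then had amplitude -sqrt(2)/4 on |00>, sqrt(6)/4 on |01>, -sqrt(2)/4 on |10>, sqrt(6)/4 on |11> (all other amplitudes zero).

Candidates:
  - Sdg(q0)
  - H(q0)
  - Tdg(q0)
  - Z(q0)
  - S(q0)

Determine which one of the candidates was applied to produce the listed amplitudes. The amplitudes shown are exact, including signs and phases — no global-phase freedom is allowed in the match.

The unique candidate consistent with the amplitudes is H(q0).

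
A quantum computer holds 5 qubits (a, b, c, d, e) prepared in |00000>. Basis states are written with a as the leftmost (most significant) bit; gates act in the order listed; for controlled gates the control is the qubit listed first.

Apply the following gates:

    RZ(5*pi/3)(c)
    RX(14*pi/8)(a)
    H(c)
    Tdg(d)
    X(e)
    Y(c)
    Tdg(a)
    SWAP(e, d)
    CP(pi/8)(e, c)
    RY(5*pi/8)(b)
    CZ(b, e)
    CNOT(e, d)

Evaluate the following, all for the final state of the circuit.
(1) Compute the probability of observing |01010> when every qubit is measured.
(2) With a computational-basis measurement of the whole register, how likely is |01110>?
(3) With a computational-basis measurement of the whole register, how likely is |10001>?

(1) The probability of measuring |01010> is (sqrt(2) + 2)*(sqrt(2 - sqrt(2)) + 2)/32.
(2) A full measurement returns |01110> with probability (sqrt(2) + 2)*(sqrt(2 - sqrt(2)) + 2)/32.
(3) The probability of measuring |10001> is 0.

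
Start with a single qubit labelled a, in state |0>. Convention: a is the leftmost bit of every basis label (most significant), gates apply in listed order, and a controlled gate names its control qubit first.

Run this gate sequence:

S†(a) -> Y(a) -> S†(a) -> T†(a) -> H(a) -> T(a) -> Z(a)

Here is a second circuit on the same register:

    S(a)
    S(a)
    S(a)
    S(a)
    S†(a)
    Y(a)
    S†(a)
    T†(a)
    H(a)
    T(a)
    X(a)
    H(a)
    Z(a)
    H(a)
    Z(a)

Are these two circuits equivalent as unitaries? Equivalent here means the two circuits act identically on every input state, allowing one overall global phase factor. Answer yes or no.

Yes: on every input state the two circuits agree up to one overall phase factor.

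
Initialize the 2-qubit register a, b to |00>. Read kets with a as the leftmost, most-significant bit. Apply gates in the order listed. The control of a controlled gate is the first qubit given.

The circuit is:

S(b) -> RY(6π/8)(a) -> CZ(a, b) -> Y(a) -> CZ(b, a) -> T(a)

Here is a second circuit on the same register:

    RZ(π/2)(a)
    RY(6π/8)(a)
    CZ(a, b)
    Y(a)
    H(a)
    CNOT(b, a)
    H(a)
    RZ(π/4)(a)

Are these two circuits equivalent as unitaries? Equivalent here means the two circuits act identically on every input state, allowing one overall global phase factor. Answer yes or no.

No: there is an input state on which the two circuits produce genuinely different outputs (not merely differing by a phase).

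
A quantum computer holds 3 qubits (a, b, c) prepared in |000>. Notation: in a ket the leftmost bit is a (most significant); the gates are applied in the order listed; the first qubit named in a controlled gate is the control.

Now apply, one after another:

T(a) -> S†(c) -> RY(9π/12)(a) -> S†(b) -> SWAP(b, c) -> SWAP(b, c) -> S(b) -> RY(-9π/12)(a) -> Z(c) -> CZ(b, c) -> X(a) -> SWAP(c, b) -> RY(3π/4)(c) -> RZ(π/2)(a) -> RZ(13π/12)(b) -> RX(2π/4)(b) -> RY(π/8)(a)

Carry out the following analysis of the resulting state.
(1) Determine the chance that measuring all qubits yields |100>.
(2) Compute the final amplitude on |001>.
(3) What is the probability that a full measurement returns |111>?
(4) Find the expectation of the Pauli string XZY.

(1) Outcome |100> occurs with probability (2 - sqrt(2))*(sqrt(sqrt(2) + 2) + 2)/32. Key observation: the block from step 3 through step 8 cancels to the identity and can be dropped.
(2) The amplitude on |001> is sqrt(2*sqrt(2) + 4)*exp(17*I*pi/24)*sin(pi/16)/4.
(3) Outcome |111> occurs with probability (sqrt(2) + 2)*(sqrt(sqrt(2) + 2) + 2)/32.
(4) The observable XZY averages to 0.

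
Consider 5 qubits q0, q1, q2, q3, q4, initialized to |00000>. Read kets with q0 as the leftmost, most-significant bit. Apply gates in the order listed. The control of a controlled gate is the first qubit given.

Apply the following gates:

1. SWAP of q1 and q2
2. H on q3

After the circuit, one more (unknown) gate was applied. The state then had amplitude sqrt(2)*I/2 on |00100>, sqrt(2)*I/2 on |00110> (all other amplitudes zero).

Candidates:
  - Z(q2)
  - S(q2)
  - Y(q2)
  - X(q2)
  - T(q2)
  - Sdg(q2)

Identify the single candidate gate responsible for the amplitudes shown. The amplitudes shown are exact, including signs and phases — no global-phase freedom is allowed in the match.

The applied gate was Y(q2).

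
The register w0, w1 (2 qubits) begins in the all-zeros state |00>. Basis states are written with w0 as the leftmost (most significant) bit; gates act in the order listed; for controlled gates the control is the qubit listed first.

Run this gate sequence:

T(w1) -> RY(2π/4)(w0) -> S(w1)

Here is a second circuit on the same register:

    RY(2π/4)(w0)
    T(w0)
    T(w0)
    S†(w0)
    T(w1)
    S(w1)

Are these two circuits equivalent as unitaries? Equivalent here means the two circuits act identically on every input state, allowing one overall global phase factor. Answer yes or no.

Yes — the two circuits implement the same unitary up to a global phase.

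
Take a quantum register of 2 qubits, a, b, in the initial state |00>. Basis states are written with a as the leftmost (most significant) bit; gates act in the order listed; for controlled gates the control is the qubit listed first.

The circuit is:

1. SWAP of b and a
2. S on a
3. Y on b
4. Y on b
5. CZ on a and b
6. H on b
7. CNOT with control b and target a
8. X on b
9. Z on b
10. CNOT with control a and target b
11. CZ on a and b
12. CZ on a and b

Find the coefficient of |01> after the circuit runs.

|01> carries amplitude -sqrt(2)/2 in the final state.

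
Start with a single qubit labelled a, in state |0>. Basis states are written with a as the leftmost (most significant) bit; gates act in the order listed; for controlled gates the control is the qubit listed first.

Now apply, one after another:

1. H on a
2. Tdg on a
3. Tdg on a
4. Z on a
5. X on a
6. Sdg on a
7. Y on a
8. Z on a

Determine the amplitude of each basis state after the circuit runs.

The final amplitudes are -sqrt(2)/2 on |0>, sqrt(2)/2 on |1>.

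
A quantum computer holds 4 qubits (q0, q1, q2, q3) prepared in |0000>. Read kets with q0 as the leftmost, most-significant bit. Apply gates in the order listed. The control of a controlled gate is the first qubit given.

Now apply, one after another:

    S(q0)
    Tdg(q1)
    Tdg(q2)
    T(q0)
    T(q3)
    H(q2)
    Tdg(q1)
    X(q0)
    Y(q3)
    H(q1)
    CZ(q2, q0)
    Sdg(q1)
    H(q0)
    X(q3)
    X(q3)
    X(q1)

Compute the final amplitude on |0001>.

|0001> carries amplitude sqrt(2)/4 in the final state.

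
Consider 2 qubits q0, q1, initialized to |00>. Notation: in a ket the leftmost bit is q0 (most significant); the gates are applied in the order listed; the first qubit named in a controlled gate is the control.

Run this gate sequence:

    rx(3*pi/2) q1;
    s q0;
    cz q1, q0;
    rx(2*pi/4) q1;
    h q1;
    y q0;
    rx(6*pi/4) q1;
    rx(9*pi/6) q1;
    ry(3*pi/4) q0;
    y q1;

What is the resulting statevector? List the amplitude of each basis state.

After the circuit, the state carries amplitude I*sqrt(2*sqrt(2) + 4)/4 on |00>, -I*sqrt(2*sqrt(2) + 4)/4 on |01>, -I*sqrt(4 - 2*sqrt(2))/4 on |10>, I*sqrt(4 - 2*sqrt(2))/4 on |11>.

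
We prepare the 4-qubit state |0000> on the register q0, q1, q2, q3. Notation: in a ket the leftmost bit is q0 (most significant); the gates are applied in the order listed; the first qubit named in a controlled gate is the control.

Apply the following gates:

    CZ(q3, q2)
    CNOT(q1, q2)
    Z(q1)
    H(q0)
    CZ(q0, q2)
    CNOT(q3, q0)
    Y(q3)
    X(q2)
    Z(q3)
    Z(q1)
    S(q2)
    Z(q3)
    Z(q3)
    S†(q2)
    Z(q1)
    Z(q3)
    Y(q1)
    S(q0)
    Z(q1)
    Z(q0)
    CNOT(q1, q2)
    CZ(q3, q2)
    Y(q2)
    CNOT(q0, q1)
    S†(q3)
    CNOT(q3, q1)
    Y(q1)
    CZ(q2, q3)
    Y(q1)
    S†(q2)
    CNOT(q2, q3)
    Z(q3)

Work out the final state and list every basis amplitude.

After the circuit, the state carries amplitude sqrt(2)*I/2 on |0010>, sqrt(2)/2 on |1110>, and 0 on every other basis state. Key observation: steps 9-16 multiply out to the identity, so the circuit reduces to the remaining gates.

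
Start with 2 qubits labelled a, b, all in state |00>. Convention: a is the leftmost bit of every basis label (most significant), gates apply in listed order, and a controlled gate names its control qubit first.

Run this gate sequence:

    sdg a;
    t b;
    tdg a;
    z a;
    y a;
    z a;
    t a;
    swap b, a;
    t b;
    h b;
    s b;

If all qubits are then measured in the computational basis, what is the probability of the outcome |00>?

Outcome |00> occurs with probability 1/2.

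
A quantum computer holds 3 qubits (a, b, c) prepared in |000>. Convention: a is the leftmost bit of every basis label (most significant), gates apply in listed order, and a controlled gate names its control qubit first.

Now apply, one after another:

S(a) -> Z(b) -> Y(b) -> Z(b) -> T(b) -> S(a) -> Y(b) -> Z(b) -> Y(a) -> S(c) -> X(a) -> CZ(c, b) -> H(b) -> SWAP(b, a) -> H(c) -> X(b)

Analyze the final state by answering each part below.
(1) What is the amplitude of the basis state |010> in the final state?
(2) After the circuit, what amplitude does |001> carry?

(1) The amplitude on |010> is -exp(3*I*pi/4)/2.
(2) The final state's coefficient on |001> equals 0.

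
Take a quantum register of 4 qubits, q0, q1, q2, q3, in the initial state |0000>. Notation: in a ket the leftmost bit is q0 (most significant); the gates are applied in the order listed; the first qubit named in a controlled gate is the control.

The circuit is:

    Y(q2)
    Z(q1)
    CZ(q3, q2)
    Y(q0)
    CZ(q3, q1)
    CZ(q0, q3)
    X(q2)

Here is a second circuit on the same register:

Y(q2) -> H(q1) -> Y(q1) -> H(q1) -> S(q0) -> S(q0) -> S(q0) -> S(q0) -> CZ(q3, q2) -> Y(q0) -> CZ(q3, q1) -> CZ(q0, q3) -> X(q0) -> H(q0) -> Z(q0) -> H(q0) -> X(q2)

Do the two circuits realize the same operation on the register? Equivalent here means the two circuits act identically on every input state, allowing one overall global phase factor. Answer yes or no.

No — the two circuits implement different unitaries, even allowing a global phase.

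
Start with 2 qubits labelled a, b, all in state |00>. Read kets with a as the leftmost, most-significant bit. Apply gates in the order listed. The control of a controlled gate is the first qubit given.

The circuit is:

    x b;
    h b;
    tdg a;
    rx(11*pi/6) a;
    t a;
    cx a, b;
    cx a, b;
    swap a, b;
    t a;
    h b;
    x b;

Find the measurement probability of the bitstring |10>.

A full measurement returns |10> with probability sqrt(2)/16 + 1/4.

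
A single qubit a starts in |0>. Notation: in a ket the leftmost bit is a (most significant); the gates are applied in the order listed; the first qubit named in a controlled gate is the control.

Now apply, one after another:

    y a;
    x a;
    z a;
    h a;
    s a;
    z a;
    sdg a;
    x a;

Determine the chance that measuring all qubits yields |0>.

Outcome |0> occurs with probability 1/2.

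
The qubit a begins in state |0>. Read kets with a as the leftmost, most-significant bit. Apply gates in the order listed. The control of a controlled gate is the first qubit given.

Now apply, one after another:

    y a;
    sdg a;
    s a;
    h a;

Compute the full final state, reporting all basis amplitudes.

The resulting statevector has amplitude sqrt(2)*I/2 on |0>, -sqrt(2)*I/2 on |1>.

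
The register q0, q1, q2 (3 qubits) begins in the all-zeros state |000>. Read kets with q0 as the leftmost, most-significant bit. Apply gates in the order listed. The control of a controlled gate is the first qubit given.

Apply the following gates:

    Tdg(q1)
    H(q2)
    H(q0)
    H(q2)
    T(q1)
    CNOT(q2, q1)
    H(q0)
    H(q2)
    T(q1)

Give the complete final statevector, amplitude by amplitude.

After the circuit, the state carries amplitude sqrt(2)/2 on |000>, sqrt(2)/2 on |001>, and 0 on every other basis state.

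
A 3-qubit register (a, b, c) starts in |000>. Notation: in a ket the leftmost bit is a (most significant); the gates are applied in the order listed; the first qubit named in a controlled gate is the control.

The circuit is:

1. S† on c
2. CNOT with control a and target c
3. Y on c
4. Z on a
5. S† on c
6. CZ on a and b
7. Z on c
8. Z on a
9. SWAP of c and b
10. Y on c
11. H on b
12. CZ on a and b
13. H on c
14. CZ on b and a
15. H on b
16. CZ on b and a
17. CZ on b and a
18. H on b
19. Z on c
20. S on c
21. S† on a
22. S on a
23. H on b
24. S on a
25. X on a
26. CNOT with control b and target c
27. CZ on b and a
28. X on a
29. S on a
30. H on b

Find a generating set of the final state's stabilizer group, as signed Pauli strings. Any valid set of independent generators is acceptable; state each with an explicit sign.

The stabilizer group can be generated by -IXI, -IIY, +ZII, among other valid generating sets.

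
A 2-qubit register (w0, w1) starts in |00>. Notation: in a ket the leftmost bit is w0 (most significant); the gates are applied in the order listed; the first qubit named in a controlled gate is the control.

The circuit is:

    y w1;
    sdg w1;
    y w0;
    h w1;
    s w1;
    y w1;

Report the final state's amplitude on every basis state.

After the circuit, the state carries amplitude 0 on |00>, 0 on |01>, -sqrt(2)*I/2 on |10>, -sqrt(2)/2 on |11>.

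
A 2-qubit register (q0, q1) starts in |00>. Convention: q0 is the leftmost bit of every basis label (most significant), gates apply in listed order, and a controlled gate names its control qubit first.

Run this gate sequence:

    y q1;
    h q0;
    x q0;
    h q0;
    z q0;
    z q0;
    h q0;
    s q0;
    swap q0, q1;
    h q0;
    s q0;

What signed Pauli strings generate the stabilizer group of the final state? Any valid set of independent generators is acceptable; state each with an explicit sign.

The stabilizer group can be generated by -YI, +IY, among other valid generating sets.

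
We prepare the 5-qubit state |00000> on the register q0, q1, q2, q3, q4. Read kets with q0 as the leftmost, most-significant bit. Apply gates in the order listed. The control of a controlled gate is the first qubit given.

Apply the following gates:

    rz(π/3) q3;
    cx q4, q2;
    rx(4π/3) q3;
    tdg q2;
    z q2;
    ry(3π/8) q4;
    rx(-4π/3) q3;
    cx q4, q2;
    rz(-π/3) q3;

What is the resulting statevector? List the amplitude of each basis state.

The final amplitudes are cos(3*pi/16) on |00000>, sin(3*pi/16) on |00101>, and 0 on every other basis state.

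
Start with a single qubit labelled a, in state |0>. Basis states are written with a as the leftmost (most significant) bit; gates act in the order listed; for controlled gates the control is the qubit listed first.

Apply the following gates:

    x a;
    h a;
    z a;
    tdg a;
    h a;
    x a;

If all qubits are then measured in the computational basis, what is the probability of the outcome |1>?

Outcome |1> occurs with probability sqrt(2)/4 + 1/2.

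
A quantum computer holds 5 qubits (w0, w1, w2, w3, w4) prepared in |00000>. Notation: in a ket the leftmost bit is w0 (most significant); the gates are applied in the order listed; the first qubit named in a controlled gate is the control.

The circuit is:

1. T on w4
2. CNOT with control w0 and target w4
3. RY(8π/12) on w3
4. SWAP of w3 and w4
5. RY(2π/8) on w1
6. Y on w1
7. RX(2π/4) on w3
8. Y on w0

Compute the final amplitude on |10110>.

|10110> carries amplitude 0 in the final state.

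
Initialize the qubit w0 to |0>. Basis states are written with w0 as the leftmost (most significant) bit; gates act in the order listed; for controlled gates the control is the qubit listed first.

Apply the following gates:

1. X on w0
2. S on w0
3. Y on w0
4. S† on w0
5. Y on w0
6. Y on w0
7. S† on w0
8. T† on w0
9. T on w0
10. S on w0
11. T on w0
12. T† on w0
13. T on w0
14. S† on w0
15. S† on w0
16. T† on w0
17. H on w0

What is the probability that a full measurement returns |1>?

The probability of measuring |1> is 1/2.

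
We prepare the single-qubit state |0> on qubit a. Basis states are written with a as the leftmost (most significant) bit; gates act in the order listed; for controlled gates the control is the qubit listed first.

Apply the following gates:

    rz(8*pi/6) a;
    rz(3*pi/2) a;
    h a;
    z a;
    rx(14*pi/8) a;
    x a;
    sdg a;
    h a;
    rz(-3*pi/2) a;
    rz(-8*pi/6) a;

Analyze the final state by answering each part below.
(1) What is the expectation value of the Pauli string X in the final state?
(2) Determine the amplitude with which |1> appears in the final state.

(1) In the final state, X has expectation -1/2.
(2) The final state's coefficient on |1> equals -sqrt(sqrt(2) + 2)*exp(I*pi/6)/4 + sqrt(2 - sqrt(2))*exp(I*pi/6)/4 + sqrt(2 - sqrt(2))*exp(2*I*pi/3)/4 + sqrt(sqrt(2) + 2)*exp(2*I*pi/3)/4.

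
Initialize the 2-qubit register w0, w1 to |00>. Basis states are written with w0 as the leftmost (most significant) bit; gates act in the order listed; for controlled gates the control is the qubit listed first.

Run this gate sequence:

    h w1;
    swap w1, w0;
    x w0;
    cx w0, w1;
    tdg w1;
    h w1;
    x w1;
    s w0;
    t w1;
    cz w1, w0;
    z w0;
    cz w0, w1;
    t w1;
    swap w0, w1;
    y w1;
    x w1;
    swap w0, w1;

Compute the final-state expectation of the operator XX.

In the final state, XX has expectation -sqrt(2)/2.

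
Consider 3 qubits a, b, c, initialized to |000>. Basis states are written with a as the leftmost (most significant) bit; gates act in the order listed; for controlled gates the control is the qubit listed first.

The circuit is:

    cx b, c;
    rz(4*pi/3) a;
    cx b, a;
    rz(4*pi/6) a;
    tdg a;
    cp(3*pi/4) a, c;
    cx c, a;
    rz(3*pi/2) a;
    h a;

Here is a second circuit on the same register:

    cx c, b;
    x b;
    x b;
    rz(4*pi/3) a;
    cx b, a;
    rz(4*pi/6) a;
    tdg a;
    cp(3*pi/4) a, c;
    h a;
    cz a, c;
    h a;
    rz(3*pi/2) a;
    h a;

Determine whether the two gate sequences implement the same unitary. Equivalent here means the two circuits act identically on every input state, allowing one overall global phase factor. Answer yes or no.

No: there is an input state on which the two circuits produce genuinely different outputs (not merely differing by a phase).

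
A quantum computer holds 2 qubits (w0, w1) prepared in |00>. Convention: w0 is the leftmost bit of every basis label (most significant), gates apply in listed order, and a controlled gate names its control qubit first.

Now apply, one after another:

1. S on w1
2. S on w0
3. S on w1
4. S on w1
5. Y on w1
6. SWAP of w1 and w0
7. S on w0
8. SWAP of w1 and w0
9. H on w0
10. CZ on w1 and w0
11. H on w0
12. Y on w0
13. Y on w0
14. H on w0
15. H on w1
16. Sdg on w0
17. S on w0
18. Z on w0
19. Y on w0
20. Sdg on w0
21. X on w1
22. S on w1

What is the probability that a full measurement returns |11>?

The probability of measuring |11> is 1/4.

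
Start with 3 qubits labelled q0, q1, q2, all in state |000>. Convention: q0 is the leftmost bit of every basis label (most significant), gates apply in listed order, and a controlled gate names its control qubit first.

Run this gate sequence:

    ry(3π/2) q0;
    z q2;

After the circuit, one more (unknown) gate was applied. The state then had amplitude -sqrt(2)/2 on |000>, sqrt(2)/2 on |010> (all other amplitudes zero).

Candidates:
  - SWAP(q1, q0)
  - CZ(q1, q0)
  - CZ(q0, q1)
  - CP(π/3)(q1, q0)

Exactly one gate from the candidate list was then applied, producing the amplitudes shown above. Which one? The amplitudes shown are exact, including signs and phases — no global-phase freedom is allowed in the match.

The applied gate was SWAP(q1, q0).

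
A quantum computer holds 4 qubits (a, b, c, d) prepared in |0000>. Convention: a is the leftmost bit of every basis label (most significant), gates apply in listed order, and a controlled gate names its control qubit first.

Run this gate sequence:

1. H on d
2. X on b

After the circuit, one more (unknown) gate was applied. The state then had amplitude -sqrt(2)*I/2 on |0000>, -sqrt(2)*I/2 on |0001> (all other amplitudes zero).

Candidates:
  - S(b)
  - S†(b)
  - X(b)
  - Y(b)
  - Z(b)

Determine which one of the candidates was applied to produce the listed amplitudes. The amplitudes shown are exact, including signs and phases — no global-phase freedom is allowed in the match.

The applied gate was Y(b).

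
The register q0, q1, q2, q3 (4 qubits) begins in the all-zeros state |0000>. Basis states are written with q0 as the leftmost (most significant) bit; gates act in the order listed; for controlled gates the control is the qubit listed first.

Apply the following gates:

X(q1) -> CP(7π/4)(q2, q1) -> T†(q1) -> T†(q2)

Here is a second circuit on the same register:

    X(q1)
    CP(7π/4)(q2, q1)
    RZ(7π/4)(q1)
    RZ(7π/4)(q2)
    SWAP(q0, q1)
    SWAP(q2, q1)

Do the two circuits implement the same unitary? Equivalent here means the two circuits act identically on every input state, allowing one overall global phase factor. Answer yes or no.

No — the two circuits implement different unitaries, even allowing a global phase.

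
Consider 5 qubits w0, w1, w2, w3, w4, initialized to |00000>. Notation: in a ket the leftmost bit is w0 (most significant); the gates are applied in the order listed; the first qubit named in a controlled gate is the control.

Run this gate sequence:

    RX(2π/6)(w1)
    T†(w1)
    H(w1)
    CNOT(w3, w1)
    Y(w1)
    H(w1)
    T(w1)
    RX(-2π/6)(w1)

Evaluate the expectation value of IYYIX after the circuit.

In the final state, IYYIX has expectation 0.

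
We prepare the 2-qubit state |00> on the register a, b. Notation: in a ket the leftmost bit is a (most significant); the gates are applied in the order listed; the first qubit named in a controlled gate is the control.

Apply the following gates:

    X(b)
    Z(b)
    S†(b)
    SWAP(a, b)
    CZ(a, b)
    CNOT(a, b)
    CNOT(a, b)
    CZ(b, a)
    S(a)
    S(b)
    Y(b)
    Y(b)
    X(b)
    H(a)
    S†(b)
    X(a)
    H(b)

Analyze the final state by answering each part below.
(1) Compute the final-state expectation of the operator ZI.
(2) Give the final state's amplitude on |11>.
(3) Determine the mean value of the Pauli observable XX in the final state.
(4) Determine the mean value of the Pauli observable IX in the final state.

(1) The observable ZI averages to 0.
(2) |11> carries amplitude -I/2 in the final state.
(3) The expectation value of XX is 1.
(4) In the final state, IX has expectation -1.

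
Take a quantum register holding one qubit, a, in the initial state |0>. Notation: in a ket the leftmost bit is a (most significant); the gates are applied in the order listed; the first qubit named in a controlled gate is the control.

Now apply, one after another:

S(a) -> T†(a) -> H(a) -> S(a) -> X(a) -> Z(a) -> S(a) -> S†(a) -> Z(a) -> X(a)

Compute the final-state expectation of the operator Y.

The observable Y averages to 1. Key observation: steps 5-10 multiply out to the identity, so the circuit reduces to the remaining gates.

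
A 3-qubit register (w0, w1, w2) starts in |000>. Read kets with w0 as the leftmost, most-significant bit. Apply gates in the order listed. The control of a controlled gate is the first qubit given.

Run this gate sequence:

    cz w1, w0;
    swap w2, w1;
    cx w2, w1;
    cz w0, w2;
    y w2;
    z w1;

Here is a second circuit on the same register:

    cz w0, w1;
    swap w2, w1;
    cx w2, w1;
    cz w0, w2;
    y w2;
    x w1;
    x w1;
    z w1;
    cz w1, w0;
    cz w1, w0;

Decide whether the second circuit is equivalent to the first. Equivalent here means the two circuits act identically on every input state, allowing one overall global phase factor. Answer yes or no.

Yes — the two circuits implement the same unitary up to a global phase.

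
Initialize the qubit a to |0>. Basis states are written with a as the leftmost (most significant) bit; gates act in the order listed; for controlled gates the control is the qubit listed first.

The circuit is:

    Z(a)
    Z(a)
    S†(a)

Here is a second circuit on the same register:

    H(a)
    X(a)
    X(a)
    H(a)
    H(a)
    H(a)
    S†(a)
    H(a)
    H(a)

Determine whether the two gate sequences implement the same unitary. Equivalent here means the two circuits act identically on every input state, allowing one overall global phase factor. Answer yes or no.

Yes — the two circuits implement the same unitary up to a global phase.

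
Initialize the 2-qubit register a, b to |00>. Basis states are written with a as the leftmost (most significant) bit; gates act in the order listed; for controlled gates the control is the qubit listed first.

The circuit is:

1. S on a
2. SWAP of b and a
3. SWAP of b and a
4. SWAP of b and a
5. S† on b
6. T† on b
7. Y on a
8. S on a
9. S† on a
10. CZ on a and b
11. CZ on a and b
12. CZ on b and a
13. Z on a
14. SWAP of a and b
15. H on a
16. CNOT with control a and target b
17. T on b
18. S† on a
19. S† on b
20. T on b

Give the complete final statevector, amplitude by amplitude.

The final amplitudes are 0 on |00>, -sqrt(2)*I/2 on |01>, -sqrt(2)/2 on |10>, 0 on |11>. Key observation: the block from step 3 through step 4 cancels to the identity and can be dropped.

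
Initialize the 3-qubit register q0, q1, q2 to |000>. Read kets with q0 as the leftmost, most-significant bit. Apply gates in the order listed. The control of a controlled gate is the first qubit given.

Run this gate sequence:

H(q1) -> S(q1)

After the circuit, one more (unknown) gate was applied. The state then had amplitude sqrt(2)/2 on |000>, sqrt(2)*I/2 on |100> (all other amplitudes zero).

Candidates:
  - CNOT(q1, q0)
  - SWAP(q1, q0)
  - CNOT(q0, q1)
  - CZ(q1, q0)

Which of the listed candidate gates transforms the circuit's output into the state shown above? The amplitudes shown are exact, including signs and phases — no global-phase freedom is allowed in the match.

It was SWAP(q1, q0) that produced the state shown.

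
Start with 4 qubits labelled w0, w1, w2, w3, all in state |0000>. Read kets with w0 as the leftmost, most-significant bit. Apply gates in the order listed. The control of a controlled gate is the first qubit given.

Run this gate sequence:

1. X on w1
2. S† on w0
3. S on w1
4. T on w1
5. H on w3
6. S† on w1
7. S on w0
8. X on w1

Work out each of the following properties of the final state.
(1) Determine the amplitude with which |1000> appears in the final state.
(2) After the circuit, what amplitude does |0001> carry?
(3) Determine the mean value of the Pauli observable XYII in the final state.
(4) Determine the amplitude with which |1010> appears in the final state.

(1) The final state's coefficient on |1000> equals 0.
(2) The amplitude on |0001> is sqrt(2)*exp(I*pi/4)/2.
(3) The expectation value of XYII is 0.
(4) The amplitude on |1010> is 0.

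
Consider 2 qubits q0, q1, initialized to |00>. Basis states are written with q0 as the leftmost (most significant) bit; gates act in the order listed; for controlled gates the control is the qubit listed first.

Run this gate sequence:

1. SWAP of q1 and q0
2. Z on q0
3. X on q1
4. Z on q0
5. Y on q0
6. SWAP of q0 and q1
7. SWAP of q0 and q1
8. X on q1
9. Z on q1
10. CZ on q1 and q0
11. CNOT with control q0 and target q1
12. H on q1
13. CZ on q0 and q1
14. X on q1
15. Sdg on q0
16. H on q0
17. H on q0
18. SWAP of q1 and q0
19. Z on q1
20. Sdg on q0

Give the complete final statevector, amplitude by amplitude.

The final amplitudes are 0 on |00>, -sqrt(2)/2 on |01>, 0 on |10>, sqrt(2)*I/2 on |11>.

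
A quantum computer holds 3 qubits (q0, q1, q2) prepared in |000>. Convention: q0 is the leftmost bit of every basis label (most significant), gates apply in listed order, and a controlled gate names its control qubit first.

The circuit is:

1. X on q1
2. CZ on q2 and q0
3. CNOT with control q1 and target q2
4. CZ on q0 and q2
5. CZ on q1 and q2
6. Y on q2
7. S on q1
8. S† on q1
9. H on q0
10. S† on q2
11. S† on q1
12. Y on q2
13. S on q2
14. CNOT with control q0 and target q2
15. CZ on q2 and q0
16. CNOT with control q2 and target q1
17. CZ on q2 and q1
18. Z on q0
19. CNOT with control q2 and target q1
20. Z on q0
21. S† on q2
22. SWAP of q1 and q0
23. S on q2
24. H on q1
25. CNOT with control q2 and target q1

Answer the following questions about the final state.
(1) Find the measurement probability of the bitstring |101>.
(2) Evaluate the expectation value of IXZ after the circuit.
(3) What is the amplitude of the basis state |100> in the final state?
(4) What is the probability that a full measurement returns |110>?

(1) A full measurement returns |101> with probability 1/4. Key observation: steps 7-8 multiply out to the identity, so the circuit reduces to the remaining gates.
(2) The observable IXZ averages to -1.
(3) The amplitude on |100> is -1/2.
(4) A full measurement returns |110> with probability 1/4.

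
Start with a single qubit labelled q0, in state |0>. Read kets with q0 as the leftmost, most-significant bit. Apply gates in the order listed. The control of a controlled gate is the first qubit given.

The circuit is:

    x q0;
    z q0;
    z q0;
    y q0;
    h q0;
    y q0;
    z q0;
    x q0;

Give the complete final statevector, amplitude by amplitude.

The resulting statevector has amplitude -sqrt(2)/2 on |0>, -sqrt(2)/2 on |1>.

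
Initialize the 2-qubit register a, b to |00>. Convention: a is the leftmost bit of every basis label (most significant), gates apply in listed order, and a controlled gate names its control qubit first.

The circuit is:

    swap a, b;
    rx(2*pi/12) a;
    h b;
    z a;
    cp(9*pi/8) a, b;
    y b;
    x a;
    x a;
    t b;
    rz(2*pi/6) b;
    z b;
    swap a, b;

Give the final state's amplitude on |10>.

The final state's coefficient on |10> equals (-sqrt(3) - 1)*exp(11*I*pi/12)/4. Key observation: steps 7-8 multiply out to the identity, so the circuit reduces to the remaining gates.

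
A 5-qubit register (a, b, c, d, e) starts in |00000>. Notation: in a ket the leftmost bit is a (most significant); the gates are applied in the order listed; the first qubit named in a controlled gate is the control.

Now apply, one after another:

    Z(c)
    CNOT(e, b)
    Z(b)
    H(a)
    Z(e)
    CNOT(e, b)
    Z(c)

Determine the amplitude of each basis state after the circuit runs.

The final amplitudes are sqrt(2)/2 on |00000>, sqrt(2)/2 on |10000>, and 0 on every other basis state.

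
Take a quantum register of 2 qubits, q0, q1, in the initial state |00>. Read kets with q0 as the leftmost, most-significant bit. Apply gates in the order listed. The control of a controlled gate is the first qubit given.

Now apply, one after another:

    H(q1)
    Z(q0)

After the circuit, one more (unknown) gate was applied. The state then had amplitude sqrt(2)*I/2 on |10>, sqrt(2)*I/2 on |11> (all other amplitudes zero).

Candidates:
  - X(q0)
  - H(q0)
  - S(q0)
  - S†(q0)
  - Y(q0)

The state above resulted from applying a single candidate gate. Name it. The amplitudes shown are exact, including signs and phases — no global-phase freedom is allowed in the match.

The applied gate was Y(q0).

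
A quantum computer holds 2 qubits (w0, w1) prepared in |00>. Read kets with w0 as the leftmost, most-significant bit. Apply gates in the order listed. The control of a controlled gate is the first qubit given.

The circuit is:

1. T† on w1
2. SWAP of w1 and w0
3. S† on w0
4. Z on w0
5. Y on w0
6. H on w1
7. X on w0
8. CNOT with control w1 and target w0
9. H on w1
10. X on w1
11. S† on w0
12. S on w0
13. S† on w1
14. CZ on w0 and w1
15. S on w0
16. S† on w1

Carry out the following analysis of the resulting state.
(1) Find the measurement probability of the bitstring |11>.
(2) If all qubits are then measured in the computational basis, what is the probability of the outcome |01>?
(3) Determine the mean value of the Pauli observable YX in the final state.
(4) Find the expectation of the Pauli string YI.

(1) The probability of measuring |11> is 1/4.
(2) The probability of measuring |01> is 1/4.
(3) The expectation value of YX is 1.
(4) The observable YI averages to -1.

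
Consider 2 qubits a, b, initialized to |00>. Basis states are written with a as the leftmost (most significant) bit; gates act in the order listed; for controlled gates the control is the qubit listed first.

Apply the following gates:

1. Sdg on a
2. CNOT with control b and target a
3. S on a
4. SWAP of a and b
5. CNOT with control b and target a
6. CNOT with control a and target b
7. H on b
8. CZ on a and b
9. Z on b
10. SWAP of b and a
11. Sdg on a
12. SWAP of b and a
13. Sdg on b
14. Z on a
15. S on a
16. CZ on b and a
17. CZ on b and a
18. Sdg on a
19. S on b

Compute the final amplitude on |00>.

|00> carries amplitude sqrt(2)/2 in the final state. Key observation: gates 15-18 undo each other exactly, leaving only the rest of the circuit to track.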